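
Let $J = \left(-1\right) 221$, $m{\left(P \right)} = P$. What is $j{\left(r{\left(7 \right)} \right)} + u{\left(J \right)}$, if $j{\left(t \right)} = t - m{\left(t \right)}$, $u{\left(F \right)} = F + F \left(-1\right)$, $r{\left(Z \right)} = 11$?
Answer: $0$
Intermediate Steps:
$J = -221$
$u{\left(F \right)} = 0$ ($u{\left(F \right)} = F - F = 0$)
$j{\left(t \right)} = 0$ ($j{\left(t \right)} = t - t = 0$)
$j{\left(r{\left(7 \right)} \right)} + u{\left(J \right)} = 0 + 0 = 0$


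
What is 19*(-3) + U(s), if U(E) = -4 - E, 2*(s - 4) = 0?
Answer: -65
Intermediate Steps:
s = 4 (s = 4 + (1/2)*0 = 4 + 0 = 4)
19*(-3) + U(s) = 19*(-3) + (-4 - 1*4) = -57 + (-4 - 4) = -57 - 8 = -65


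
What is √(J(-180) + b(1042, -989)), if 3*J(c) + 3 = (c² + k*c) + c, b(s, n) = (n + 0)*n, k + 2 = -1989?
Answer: 4*√69270 ≈ 1052.8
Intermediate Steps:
k = -1991 (k = -2 - 1989 = -1991)
b(s, n) = n² (b(s, n) = n*n = n²)
J(c) = -1 - 1990*c/3 + c²/3 (J(c) = -1 + ((c² - 1991*c) + c)/3 = -1 + (c² - 1990*c)/3 = -1 + (-1990*c/3 + c²/3) = -1 - 1990*c/3 + c²/3)
√(J(-180) + b(1042, -989)) = √((-1 - 1990/3*(-180) + (⅓)*(-180)²) + (-989)²) = √((-1 + 119400 + (⅓)*32400) + 978121) = √((-1 + 119400 + 10800) + 978121) = √(130199 + 978121) = √1108320 = 4*√69270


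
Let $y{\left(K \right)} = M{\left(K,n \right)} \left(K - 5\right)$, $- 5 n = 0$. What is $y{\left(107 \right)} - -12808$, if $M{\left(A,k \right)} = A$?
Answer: $23722$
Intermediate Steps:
$n = 0$ ($n = \left(- \frac{1}{5}\right) 0 = 0$)
$y{\left(K \right)} = K \left(-5 + K\right)$ ($y{\left(K \right)} = K \left(K - 5\right) = K \left(-5 + K\right)$)
$y{\left(107 \right)} - -12808 = 107 \left(-5 + 107\right) - -12808 = 107 \cdot 102 + 12808 = 10914 + 12808 = 23722$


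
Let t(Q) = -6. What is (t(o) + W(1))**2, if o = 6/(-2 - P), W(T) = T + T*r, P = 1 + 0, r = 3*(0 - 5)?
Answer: 400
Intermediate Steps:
r = -15 (r = 3*(-5) = -15)
P = 1
W(T) = -14*T (W(T) = T + T*(-15) = T - 15*T = -14*T)
o = -2 (o = 6/(-2 - 1*1) = 6/(-2 - 1) = 6/(-3) = 6*(-1/3) = -2)
(t(o) + W(1))**2 = (-6 - 14*1)**2 = (-6 - 14)**2 = (-20)**2 = 400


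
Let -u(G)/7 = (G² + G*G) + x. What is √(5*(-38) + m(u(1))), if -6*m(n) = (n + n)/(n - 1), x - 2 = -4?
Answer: I*√190 ≈ 13.784*I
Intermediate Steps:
x = -2 (x = 2 - 4 = -2)
u(G) = 14 - 14*G² (u(G) = -7*((G² + G*G) - 2) = -7*((G² + G²) - 2) = -7*(2*G² - 2) = -7*(-2 + 2*G²) = 14 - 14*G²)
m(n) = -n/(3*(-1 + n)) (m(n) = -(n + n)/(6*(n - 1)) = -2*n/(6*(-1 + n)) = -n/(3*(-1 + n)))
√(5*(-38) + m(u(1))) = √(5*(-38) - (14 - 14*1²)/(-3 + 3*(14 - 14*1²))) = √(-190 - (14 - 14*1)/(-3 + 3*(14 - 14*1))) = √(-190 - (14 - 14)/(-3 + 3*(14 - 14))) = √(-190 - 1*0/(-3 + 3*0)) = √(-190 - 1*0/(-3 + 0)) = √(-190 - 1*0/(-3)) = √(-190 - 1*0*(-⅓)) = √(-190 + 0) = √(-190) = I*√190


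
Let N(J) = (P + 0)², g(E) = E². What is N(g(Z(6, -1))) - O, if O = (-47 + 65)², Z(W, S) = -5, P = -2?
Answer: -320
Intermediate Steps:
N(J) = 4 (N(J) = (-2 + 0)² = (-2)² = 4)
O = 324 (O = 18² = 324)
N(g(Z(6, -1))) - O = 4 - 1*324 = 4 - 324 = -320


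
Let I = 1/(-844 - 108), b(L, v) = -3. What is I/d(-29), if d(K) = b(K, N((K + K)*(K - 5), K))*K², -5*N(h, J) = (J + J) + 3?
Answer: 1/2401896 ≈ 4.1634e-7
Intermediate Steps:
N(h, J) = -⅗ - 2*J/5 (N(h, J) = -((J + J) + 3)/5 = -(2*J + 3)/5 = -(3 + 2*J)/5 = -⅗ - 2*J/5)
d(K) = -3*K²
I = -1/952 (I = 1/(-952) = -1/952 ≈ -0.0010504)
I/d(-29) = -1/(952*((-3*(-29)²))) = -1/(952*((-3*841))) = -1/952/(-2523) = -1/952*(-1/2523) = 1/2401896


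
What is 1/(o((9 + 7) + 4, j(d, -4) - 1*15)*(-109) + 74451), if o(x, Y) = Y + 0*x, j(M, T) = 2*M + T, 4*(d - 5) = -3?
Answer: 2/151191 ≈ 1.3228e-5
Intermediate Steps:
d = 17/4 (d = 5 + (1/4)*(-3) = 5 - 3/4 = 17/4 ≈ 4.2500)
j(M, T) = T + 2*M
o(x, Y) = Y (o(x, Y) = Y + 0 = Y)
1/(o((9 + 7) + 4, j(d, -4) - 1*15)*(-109) + 74451) = 1/(((-4 + 2*(17/4)) - 1*15)*(-109) + 74451) = 1/(((-4 + 17/2) - 15)*(-109) + 74451) = 1/((9/2 - 15)*(-109) + 74451) = 1/(-21/2*(-109) + 74451) = 1/(2289/2 + 74451) = 1/(151191/2) = 2/151191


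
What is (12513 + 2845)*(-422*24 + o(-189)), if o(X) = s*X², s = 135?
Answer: 73905875106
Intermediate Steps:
o(X) = 135*X²
(12513 + 2845)*(-422*24 + o(-189)) = (12513 + 2845)*(-422*24 + 135*(-189)²) = 15358*(-10128 + 135*35721) = 15358*(-10128 + 4822335) = 15358*4812207 = 73905875106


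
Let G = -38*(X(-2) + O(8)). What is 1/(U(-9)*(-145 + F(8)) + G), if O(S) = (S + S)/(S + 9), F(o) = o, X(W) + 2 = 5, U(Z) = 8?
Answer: -17/21178 ≈ -0.00080272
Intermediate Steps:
X(W) = 3 (X(W) = -2 + 5 = 3)
O(S) = 2*S/(9 + S) (O(S) = (2*S)/(9 + S) = 2*S/(9 + S))
G = -2546/17 (G = -38*(3 + 2*8/(9 + 8)) = -38*(3 + 2*8/17) = -38*(3 + 2*8*(1/17)) = -38*(3 + 16/17) = -38*67/17 = -2546/17 ≈ -149.76)
1/(U(-9)*(-145 + F(8)) + G) = 1/(8*(-145 + 8) - 2546/17) = 1/(8*(-137) - 2546/17) = 1/(-1096 - 2546/17) = 1/(-21178/17) = -17/21178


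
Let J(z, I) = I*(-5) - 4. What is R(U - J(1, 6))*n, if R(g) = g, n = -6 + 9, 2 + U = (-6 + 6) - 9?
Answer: 69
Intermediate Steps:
J(z, I) = -4 - 5*I (J(z, I) = -5*I - 4 = -4 - 5*I)
U = -11 (U = -2 + ((-6 + 6) - 9) = -2 + (0 - 9) = -2 - 9 = -11)
n = 3
R(U - J(1, 6))*n = (-11 - (-4 - 5*6))*3 = (-11 - (-4 - 30))*3 = (-11 - 1*(-34))*3 = (-11 + 34)*3 = 23*3 = 69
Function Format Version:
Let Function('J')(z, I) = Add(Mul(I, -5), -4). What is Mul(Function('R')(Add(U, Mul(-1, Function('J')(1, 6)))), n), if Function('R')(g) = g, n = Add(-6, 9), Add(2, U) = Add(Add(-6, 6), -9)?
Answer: 69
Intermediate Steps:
Function('J')(z, I) = Add(-4, Mul(-5, I)) (Function('J')(z, I) = Add(Mul(-5, I), -4) = Add(-4, Mul(-5, I)))
U = -11 (U = Add(-2, Add(Add(-6, 6), -9)) = Add(-2, Add(0, -9)) = Add(-2, -9) = -11)
n = 3
Mul(Function('R')(Add(U, Mul(-1, Function('J')(1, 6)))), n) = Mul(Add(-11, Mul(-1, Add(-4, Mul(-5, 6)))), 3) = Mul(Add(-11, Mul(-1, Add(-4, -30))), 3) = Mul(Add(-11, Mul(-1, -34)), 3) = Mul(Add(-11, 34), 3) = Mul(23, 3) = 69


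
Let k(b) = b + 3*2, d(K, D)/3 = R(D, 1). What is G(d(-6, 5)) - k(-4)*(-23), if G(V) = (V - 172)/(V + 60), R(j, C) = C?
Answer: 2729/63 ≈ 43.317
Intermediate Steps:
d(K, D) = 3 (d(K, D) = 3*1 = 3)
k(b) = 6 + b (k(b) = b + 6 = 6 + b)
G(V) = (-172 + V)/(60 + V)
G(d(-6, 5)) - k(-4)*(-23) = (-172 + 3)/(60 + 3) - (6 - 4)*(-23) = -169/63 - 1*2*(-23) = (1/63)*(-169) - 2*(-23) = -169/63 + 46 = 2729/63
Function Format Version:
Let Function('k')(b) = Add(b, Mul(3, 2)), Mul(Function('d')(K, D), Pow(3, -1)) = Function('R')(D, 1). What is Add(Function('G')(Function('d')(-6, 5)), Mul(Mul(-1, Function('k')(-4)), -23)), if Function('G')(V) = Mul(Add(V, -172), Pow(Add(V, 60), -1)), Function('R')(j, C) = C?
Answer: Rational(2729, 63) ≈ 43.317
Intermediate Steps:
Function('d')(K, D) = 3 (Function('d')(K, D) = Mul(3, 1) = 3)
Function('k')(b) = Add(6, b) (Function('k')(b) = Add(b, 6) = Add(6, b))
Function('G')(V) = Mul(Pow(Add(60, V), -1), Add(-172, V)) (Function('G')(V) = Mul(Add(-172, V), Pow(Add(60, V), -1)) = Mul(Pow(Add(60, V), -1), Add(-172, V)))
Add(Function('G')(Function('d')(-6, 5)), Mul(Mul(-1, Function('k')(-4)), -23)) = Add(Mul(Pow(Add(60, 3), -1), Add(-172, 3)), Mul(Mul(-1, Add(6, -4)), -23)) = Add(Mul(Pow(63, -1), -169), Mul(Mul(-1, 2), -23)) = Add(Mul(Rational(1, 63), -169), Mul(-2, -23)) = Add(Rational(-169, 63), 46) = Rational(2729, 63)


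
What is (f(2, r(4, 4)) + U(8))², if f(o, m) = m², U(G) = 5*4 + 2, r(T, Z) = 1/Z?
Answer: 124609/256 ≈ 486.75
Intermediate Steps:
U(G) = 22 (U(G) = 20 + 2 = 22)
(f(2, r(4, 4)) + U(8))² = ((1/4)² + 22)² = ((¼)² + 22)² = (1/16 + 22)² = (353/16)² = 124609/256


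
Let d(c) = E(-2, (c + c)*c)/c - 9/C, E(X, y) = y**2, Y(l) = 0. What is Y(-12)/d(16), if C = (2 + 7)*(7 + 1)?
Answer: 0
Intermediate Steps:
C = 72 (C = 9*8 = 72)
d(c) = -1/8 + 4*c**3 (d(c) = ((c + c)*c)**2/c - 9/72 = ((2*c)*c)**2/c - 9*1/72 = (2*c**2)**2/c - 1/8 = (4*c**4)/c - 1/8 = 4*c**3 - 1/8 = -1/8 + 4*c**3)
Y(-12)/d(16) = 0/(-1/8 + 4*16**3) = 0/(-1/8 + 4*4096) = 0/(-1/8 + 16384) = 0/(131071/8) = 0*(8/131071) = 0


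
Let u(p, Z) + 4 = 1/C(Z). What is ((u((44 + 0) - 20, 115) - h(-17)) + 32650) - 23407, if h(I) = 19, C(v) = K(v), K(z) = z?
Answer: 1060301/115 ≈ 9220.0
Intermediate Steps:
C(v) = v
u(p, Z) = -4 + 1/Z
((u((44 + 0) - 20, 115) - h(-17)) + 32650) - 23407 = (((-4 + 1/115) - 1*19) + 32650) - 23407 = (((-4 + 1/115) - 19) + 32650) - 23407 = ((-459/115 - 19) + 32650) - 23407 = (-2644/115 + 32650) - 23407 = 3752106/115 - 23407 = 1060301/115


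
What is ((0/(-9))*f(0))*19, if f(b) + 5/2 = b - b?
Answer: 0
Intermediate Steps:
f(b) = -5/2 (f(b) = -5/2 + (b - b) = -5/2 + 0 = -5/2)
((0/(-9))*f(0))*19 = ((0/(-9))*(-5/2))*19 = ((0*(-⅑))*(-5/2))*19 = (0*(-5/2))*19 = 0*19 = 0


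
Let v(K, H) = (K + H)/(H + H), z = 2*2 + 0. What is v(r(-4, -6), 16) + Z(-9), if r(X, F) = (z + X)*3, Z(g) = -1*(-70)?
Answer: 141/2 ≈ 70.500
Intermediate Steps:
z = 4 (z = 4 + 0 = 4)
Z(g) = 70
r(X, F) = 12 + 3*X (r(X, F) = (4 + X)*3 = 12 + 3*X)
v(K, H) = (H + K)/(2*H) (v(K, H) = (H + K)/((2*H)) = (H + K)*(1/(2*H)) = (H + K)/(2*H))
v(r(-4, -6), 16) + Z(-9) = (½)*(16 + (12 + 3*(-4)))/16 + 70 = (½)*(1/16)*(16 + (12 - 12)) + 70 = (½)*(1/16)*(16 + 0) + 70 = (½)*(1/16)*16 + 70 = ½ + 70 = 141/2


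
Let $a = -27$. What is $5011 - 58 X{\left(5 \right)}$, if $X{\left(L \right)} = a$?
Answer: $6577$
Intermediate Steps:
$X{\left(L \right)} = -27$
$5011 - 58 X{\left(5 \right)} = 5011 - 58 \left(-27\right) = 5011 - -1566 = 5011 + 1566 = 6577$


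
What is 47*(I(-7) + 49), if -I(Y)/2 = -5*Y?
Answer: -987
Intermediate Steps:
I(Y) = 10*Y (I(Y) = -(-10)*Y = 10*Y)
47*(I(-7) + 49) = 47*(10*(-7) + 49) = 47*(-70 + 49) = 47*(-21) = -987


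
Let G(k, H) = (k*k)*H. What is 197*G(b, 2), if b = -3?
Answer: 3546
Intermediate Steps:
G(k, H) = H*k² (G(k, H) = k²*H = H*k²)
197*G(b, 2) = 197*(2*(-3)²) = 197*(2*9) = 197*18 = 3546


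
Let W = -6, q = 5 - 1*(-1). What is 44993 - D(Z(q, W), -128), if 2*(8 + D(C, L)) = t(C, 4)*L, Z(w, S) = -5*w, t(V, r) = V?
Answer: 43081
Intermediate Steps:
q = 6 (q = 5 + 1 = 6)
D(C, L) = -8 + C*L/2 (D(C, L) = -8 + (C*L)/2 = -8 + C*L/2)
44993 - D(Z(q, W), -128) = 44993 - (-8 + (1/2)*(-5*6)*(-128)) = 44993 - (-8 + (1/2)*(-30)*(-128)) = 44993 - (-8 + 1920) = 44993 - 1*1912 = 44993 - 1912 = 43081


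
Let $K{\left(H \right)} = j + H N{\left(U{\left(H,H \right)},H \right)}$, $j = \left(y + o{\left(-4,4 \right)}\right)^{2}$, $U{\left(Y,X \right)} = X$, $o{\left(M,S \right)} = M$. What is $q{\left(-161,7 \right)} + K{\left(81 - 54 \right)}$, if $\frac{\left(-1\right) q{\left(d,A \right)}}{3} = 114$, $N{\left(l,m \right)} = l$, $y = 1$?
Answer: $396$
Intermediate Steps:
$q{\left(d,A \right)} = -342$ ($q{\left(d,A \right)} = \left(-3\right) 114 = -342$)
$j = 9$ ($j = \left(1 - 4\right)^{2} = \left(-3\right)^{2} = 9$)
$K{\left(H \right)} = 9 + H^{2}$ ($K{\left(H \right)} = 9 + H H = 9 + H^{2}$)
$q{\left(-161,7 \right)} + K{\left(81 - 54 \right)} = -342 + \left(9 + \left(81 - 54\right)^{2}\right) = -342 + \left(9 + 27^{2}\right) = -342 + \left(9 + 729\right) = -342 + 738 = 396$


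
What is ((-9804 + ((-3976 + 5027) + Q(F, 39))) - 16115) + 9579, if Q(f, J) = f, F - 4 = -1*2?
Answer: -15287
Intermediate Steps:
F = 2 (F = 4 - 1*2 = 4 - 2 = 2)
((-9804 + ((-3976 + 5027) + Q(F, 39))) - 16115) + 9579 = ((-9804 + ((-3976 + 5027) + 2)) - 16115) + 9579 = ((-9804 + (1051 + 2)) - 16115) + 9579 = ((-9804 + 1053) - 16115) + 9579 = (-8751 - 16115) + 9579 = -24866 + 9579 = -15287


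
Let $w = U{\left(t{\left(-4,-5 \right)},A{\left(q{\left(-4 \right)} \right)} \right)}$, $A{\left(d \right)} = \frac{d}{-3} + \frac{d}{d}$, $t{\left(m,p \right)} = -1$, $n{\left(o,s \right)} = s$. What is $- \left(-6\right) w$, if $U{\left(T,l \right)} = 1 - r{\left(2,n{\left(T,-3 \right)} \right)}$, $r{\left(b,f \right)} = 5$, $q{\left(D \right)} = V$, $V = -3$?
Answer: $-24$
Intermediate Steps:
$q{\left(D \right)} = -3$
$A{\left(d \right)} = 1 - \frac{d}{3}$ ($A{\left(d \right)} = d \left(- \frac{1}{3}\right) + 1 = - \frac{d}{3} + 1 = 1 - \frac{d}{3}$)
$U{\left(T,l \right)} = -4$ ($U{\left(T,l \right)} = 1 - 5 = -4$)
$w = -4$
$- \left(-6\right) w = - \left(-6\right) \left(-4\right) = \left(-1\right) 24 = -24$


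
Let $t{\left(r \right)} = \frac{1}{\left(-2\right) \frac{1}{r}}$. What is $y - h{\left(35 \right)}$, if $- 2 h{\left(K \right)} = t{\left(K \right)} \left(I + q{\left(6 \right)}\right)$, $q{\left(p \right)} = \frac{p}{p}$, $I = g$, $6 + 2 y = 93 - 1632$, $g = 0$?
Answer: $- \frac{3125}{4} \approx -781.25$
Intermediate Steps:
$y = - \frac{1545}{2}$ ($y = -3 + \frac{93 - 1632}{2} = -3 + \frac{1}{2} \left(-1539\right) = -3 - \frac{1539}{2} = - \frac{1545}{2} \approx -772.5$)
$I = 0$
$t{\left(r \right)} = - \frac{r}{2}$
$q{\left(p \right)} = 1$
$h{\left(K \right)} = \frac{K}{4}$ ($h{\left(K \right)} = - \frac{- \frac{K}{2} \left(0 + 1\right)}{2} = - \frac{- \frac{K}{2} \cdot 1}{2} = - \frac{\left(- \frac{1}{2}\right) K}{2} = \frac{K}{4}$)
$y - h{\left(35 \right)} = - \frac{1545}{2} - \frac{1}{4} \cdot 35 = - \frac{1545}{2} - \frac{35}{4} = - \frac{3125}{4}$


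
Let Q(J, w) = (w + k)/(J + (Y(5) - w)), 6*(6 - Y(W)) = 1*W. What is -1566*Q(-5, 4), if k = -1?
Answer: 28188/23 ≈ 1225.6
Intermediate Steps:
Y(W) = 6 - W/6
Q(J, w) = (-1 + w)/(31/6 + J - w) (Q(J, w) = (w - 1)/(J + ((6 - ⅙*5) - w)) = (-1 + w)/(J + ((6 - ⅚) - w)) = (-1 + w)/(J + (31/6 - w)) = (-1 + w)/(31/6 + J - w))
-1566*Q(-5, 4) = -9396*(-1 + 4)/(31 - 6*4 + 6*(-5)) = -9396*3/(31 - 24 - 30) = -9396*3/(-23) = -9396*(-1)*3/23 = -1566*(-18/23) = 28188/23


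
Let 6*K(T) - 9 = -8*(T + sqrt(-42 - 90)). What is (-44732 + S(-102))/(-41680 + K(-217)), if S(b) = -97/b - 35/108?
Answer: 20394959126335/18871105885938 - 657014408*I*sqrt(33)/9435552942969 ≈ 1.0808 - 0.0004*I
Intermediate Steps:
K(T) = 3/2 - 4*T/3 - 8*I*sqrt(33)/3 (K(T) = 3/2 + (-8*(T + sqrt(-42 - 90)))/6 = 3/2 + (-8*(T + sqrt(-132)))/6 = 3/2 + (-8*(T + 2*I*sqrt(33)))/6 = 3/2 + (-8*T - 16*I*sqrt(33))/6 = 3/2 + (-4*T/3 - 8*I*sqrt(33)/3) = 3/2 - 4*T/3 - 8*I*sqrt(33)/3)
S(b) = -35/108 - 97/b (S(b) = -97/b - 35*1/108 = -97/b - 35/108 = -35/108 - 97/b)
(-44732 + S(-102))/(-41680 + K(-217)) = (-44732 + (-35/108 - 97/(-102)))/(-41680 + (3/2 - 4/3*(-217) - 8*I*sqrt(33)/3)) = (-44732 + (-35/108 - 97*(-1/102)))/(-41680 + (3/2 + 868/3 - 8*I*sqrt(33)/3)) = (-44732 + (-35/108 + 97/102))/(-41680 + (1745/6 - 8*I*sqrt(33)/3)) = (-44732 + 1151/1836)/(-248335/6 - 8*I*sqrt(33)/3) = -82126801/(1836*(-248335/6 - 8*I*sqrt(33)/3))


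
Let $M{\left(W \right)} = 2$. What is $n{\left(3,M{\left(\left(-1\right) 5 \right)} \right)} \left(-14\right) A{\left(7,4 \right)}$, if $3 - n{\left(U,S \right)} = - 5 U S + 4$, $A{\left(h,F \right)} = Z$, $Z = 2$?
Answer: $-812$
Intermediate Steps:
$A{\left(h,F \right)} = 2$
$n{\left(U,S \right)} = -1 + 5 S U$ ($n{\left(U,S \right)} = 3 - \left(- 5 U S + 4\right) = 3 - \left(- 5 S U + 4\right) = 3 - \left(4 - 5 S U\right) = 3 + \left(-4 + 5 S U\right) = -1 + 5 S U$)
$n{\left(3,M{\left(\left(-1\right) 5 \right)} \right)} \left(-14\right) A{\left(7,4 \right)} = \left(-1 + 5 \cdot 2 \cdot 3\right) \left(-14\right) 2 = \left(-1 + 30\right) \left(-14\right) 2 = 29 \left(-14\right) 2 = \left(-406\right) 2 = -812$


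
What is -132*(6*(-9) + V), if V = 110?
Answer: -7392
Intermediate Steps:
-132*(6*(-9) + V) = -132*(6*(-9) + 110) = -132*(-54 + 110) = -132*56 = -7392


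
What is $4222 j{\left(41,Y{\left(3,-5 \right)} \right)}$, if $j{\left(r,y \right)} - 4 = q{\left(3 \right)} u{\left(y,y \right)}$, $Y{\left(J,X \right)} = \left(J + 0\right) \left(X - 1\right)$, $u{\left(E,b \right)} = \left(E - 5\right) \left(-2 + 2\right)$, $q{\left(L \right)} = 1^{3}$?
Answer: $16888$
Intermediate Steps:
$q{\left(L \right)} = 1$
$u{\left(E,b \right)} = 0$ ($u{\left(E,b \right)} = \left(-5 + E\right) 0 = 0$)
$Y{\left(J,X \right)} = J \left(-1 + X\right)$
$j{\left(r,y \right)} = 4$ ($j{\left(r,y \right)} = 4 + 1 \cdot 0 = 4 + 0 = 4$)
$4222 j{\left(41,Y{\left(3,-5 \right)} \right)} = 4222 \cdot 4 = 16888$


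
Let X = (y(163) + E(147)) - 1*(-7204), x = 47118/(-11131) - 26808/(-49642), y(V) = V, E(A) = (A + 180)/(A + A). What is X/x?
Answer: -199496723013325/99990963492 ≈ -1995.1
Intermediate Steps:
E(A) = (180 + A)/(2*A) (E(A) = (180 + A)/((2*A)) = (180 + A)*(1/(2*A)) = (180 + A)/(2*A))
x = -1020315954/276282551 (x = 47118*(-1/11131) - 26808*(-1/49642) = -47118/11131 + 13404/24821 = -1020315954/276282551 ≈ -3.6930)
X = 722075/98 (X = (163 + (½)*(180 + 147)/147) - 1*(-7204) = (163 + (½)*(1/147)*327) + 7204 = (163 + 109/98) + 7204 = 16083/98 + 7204 = 722075/98 ≈ 7368.1)
X/x = 722075/(98*(-1020315954/276282551)) = (722075/98)*(-276282551/1020315954) = -199496723013325/99990963492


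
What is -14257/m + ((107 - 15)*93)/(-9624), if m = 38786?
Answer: -9772133/7776593 ≈ -1.2566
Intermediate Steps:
-14257/m + ((107 - 15)*93)/(-9624) = -14257/38786 + ((107 - 15)*93)/(-9624) = -14257*1/38786 + (92*93)*(-1/9624) = -14257/38786 + 8556*(-1/9624) = -14257/38786 - 713/802 = -9772133/7776593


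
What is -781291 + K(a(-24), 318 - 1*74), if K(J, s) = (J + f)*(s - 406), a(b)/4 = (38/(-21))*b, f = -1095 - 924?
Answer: -3376483/7 ≈ -4.8235e+5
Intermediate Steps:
f = -2019
a(b) = -152*b/21 (a(b) = 4*((38/(-21))*b) = 4*((38*(-1/21))*b) = 4*(-38*b/21) = -152*b/21)
K(J, s) = (-2019 + J)*(-406 + s) (K(J, s) = (J - 2019)*(s - 406) = (-2019 + J)*(-406 + s))
-781291 + K(a(-24), 318 - 1*74) = -781291 + (819714 - 2019*(318 - 1*74) - (-8816)*(-24)/3 + (-152/21*(-24))*(318 - 1*74)) = -781291 + (819714 - 2019*(318 - 74) - 406*1216/7 + 1216*(318 - 74)/7) = -781291 + (819714 - 2019*244 - 70528 + (1216/7)*244) = -781291 + (819714 - 492636 - 70528 + 296704/7) = -781291 + 2092554/7 = -3376483/7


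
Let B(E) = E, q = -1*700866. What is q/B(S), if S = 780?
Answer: -116811/130 ≈ -898.55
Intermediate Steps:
q = -700866
q/B(S) = -700866/780 = -700866*1/780 = -116811/130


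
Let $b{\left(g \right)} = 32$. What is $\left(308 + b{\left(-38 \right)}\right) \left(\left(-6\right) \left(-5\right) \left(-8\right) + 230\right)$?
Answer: $-3400$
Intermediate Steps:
$\left(308 + b{\left(-38 \right)}\right) \left(\left(-6\right) \left(-5\right) \left(-8\right) + 230\right) = \left(308 + 32\right) \left(\left(-6\right) \left(-5\right) \left(-8\right) + 230\right) = 340 \left(30 \left(-8\right) + 230\right) = 340 \left(-240 + 230\right) = 340 \left(-10\right) = -3400$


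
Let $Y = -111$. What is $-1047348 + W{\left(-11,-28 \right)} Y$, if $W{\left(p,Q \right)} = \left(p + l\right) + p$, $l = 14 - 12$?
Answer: $-1045128$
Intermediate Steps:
$l = 2$
$W{\left(p,Q \right)} = 2 + 2 p$ ($W{\left(p,Q \right)} = \left(p + 2\right) + p = \left(2 + p\right) + p = 2 + 2 p$)
$-1047348 + W{\left(-11,-28 \right)} Y = -1047348 + \left(2 + 2 \left(-11\right)\right) \left(-111\right) = -1047348 + \left(2 - 22\right) \left(-111\right) = -1047348 - -2220 = -1047348 + 2220 = -1045128$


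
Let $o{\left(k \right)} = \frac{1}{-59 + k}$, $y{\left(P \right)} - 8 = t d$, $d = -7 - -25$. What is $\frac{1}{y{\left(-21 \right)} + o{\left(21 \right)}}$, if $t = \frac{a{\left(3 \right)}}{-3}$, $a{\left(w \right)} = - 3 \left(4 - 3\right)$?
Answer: $\frac{38}{987} \approx 0.0385$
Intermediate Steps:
$d = 18$ ($d = -7 + 25 = 18$)
$a{\left(w \right)} = -3$ ($a{\left(w \right)} = \left(-3\right) 1 = -3$)
$t = 1$ ($t = - \frac{3}{-3} = \left(-3\right) \left(- \frac{1}{3}\right) = 1$)
$y{\left(P \right)} = 26$ ($y{\left(P \right)} = 8 + 1 \cdot 18 = 8 + 18 = 26$)
$\frac{1}{y{\left(-21 \right)} + o{\left(21 \right)}} = \frac{1}{26 + \frac{1}{-59 + 21}} = \frac{1}{26 + \frac{1}{-38}} = \frac{1}{26 - \frac{1}{38}} = \frac{1}{\frac{987}{38}} = \frac{38}{987}$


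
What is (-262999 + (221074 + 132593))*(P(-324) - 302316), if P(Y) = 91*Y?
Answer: -30083642400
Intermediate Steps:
(-262999 + (221074 + 132593))*(P(-324) - 302316) = (-262999 + (221074 + 132593))*(91*(-324) - 302316) = (-262999 + 353667)*(-29484 - 302316) = 90668*(-331800) = -30083642400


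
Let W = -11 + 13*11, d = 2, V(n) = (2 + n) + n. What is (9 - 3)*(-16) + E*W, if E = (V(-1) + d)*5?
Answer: 1224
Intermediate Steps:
V(n) = 2 + 2*n
W = 132 (W = -11 + 143 = 132)
E = 10 (E = ((2 + 2*(-1)) + 2)*5 = ((2 - 2) + 2)*5 = (0 + 2)*5 = 2*5 = 10)
(9 - 3)*(-16) + E*W = (9 - 3)*(-16) + 10*132 = 6*(-16) + 1320 = -96 + 1320 = 1224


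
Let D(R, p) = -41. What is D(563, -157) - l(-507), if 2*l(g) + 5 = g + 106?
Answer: 162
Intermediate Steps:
l(g) = 101/2 + g/2 (l(g) = -5/2 + (g + 106)/2 = -5/2 + (106 + g)/2 = -5/2 + (53 + g/2) = 101/2 + g/2)
D(563, -157) - l(-507) = -41 - (101/2 + (1/2)*(-507)) = -41 - (101/2 - 507/2) = -41 - 1*(-203) = -41 + 203 = 162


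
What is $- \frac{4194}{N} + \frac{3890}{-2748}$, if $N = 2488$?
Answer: $- \frac{2650429}{854628} \approx -3.1013$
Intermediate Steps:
$- \frac{4194}{N} + \frac{3890}{-2748} = - \frac{4194}{2488} + \frac{3890}{-2748} = \left(-4194\right) \frac{1}{2488} + 3890 \left(- \frac{1}{2748}\right) = - \frac{2097}{1244} - \frac{1945}{1374} = - \frac{2650429}{854628}$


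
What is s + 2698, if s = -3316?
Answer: -618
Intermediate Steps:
s + 2698 = -3316 + 2698 = -618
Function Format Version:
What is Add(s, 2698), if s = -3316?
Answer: -618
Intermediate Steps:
Add(s, 2698) = Add(-3316, 2698) = -618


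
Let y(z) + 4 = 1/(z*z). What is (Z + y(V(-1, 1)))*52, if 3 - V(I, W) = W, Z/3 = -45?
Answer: -7215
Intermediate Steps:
Z = -135 (Z = 3*(-45) = -135)
V(I, W) = 3 - W
y(z) = -4 + z⁻² (y(z) = -4 + 1/(z*z) = -4 + 1/(z²) = -4 + z⁻²)
(Z + y(V(-1, 1)))*52 = (-135 + (-4 + (3 - 1*1)⁻²))*52 = (-135 + (-4 + (3 - 1)⁻²))*52 = (-135 + (-4 + 2⁻²))*52 = (-135 + (-4 + ¼))*52 = (-135 - 15/4)*52 = -555/4*52 = -7215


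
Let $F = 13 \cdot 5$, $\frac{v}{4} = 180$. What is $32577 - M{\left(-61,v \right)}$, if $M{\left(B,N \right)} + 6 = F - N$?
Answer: $33238$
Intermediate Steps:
$v = 720$ ($v = 4 \cdot 180 = 720$)
$F = 65$
$M{\left(B,N \right)} = 59 - N$ ($M{\left(B,N \right)} = -6 - \left(-65 + N\right) = 59 - N$)
$32577 - M{\left(-61,v \right)} = 32577 - \left(59 - 720\right) = 32577 - -661 = 32577 + 661 = 33238$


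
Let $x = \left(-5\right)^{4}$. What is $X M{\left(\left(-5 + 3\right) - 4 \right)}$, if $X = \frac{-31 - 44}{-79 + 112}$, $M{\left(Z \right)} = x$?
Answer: $- \frac{15625}{11} \approx -1420.5$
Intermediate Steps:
$x = 625$
$M{\left(Z \right)} = 625$
$X = - \frac{25}{11}$ ($X = \frac{-31 - 44}{33} = \left(-75\right) \frac{1}{33} = - \frac{25}{11} \approx -2.2727$)
$X M{\left(\left(-5 + 3\right) - 4 \right)} = \left(- \frac{25}{11}\right) 625 = - \frac{15625}{11}$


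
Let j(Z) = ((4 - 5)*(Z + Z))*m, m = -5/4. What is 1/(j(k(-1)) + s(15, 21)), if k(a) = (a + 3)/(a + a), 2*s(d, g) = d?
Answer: ⅕ ≈ 0.20000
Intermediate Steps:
s(d, g) = d/2
k(a) = (3 + a)/(2*a) (k(a) = (3 + a)/((2*a)) = (3 + a)*(1/(2*a)) = (3 + a)/(2*a))
m = -5/4 (m = -5*¼ = -5/4 ≈ -1.2500)
j(Z) = 5*Z/2 (j(Z) = ((4 - 5)*(Z + Z))*(-5/4) = -2*Z*(-5/4) = 5*Z/2)
1/(j(k(-1)) + s(15, 21)) = 1/(5*((½)*(3 - 1)/(-1))/2 + (½)*15) = 1/(5*((½)*(-1)*2)/2 + 15/2) = 1/((5/2)*(-1) + 15/2) = 1/(-5/2 + 15/2) = 1/5 = ⅕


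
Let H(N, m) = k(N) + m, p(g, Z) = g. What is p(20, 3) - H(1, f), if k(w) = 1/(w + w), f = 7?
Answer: 25/2 ≈ 12.500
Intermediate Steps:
k(w) = 1/(2*w)
H(N, m) = m + 1/(2*N) (H(N, m) = 1/(2*N) + m = m + 1/(2*N))
p(20, 3) - H(1, f) = 20 - (7 + (1/2)/1) = 20 - (7 + (1/2)*1) = 20 - (7 + 1/2) = 20 - 1*15/2 = 20 - 15/2 = 25/2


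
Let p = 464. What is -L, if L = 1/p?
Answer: -1/464 ≈ -0.0021552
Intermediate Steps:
L = 1/464 ≈ 0.0021552
-L = -1*1/464 = -1/464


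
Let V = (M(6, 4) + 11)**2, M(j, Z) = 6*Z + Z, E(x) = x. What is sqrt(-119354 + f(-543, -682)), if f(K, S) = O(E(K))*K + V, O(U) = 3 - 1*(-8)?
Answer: I*sqrt(123806) ≈ 351.86*I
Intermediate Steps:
M(j, Z) = 7*Z
O(U) = 11 (O(U) = 3 + 8 = 11)
V = 1521 (V = (7*4 + 11)**2 = (28 + 11)**2 = 39**2 = 1521)
f(K, S) = 1521 + 11*K (f(K, S) = 11*K + 1521 = 1521 + 11*K)
sqrt(-119354 + f(-543, -682)) = sqrt(-119354 + (1521 + 11*(-543))) = sqrt(-119354 + (1521 - 5973)) = sqrt(-119354 - 4452) = sqrt(-123806) = I*sqrt(123806)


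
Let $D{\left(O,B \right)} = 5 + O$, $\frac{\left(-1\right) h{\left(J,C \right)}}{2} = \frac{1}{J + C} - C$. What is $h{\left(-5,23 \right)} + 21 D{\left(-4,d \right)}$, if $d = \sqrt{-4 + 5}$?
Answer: $\frac{602}{9} \approx 66.889$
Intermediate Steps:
$h{\left(J,C \right)} = - \frac{2}{C + J} + 2 C$ ($h{\left(J,C \right)} = - 2 \left(\frac{1}{J + C} - C\right) = - 2 \left(\frac{1}{C + J} - C\right) = - \frac{2}{C + J} + 2 C$)
$d = 1$ ($d = \sqrt{1} = 1$)
$h{\left(-5,23 \right)} + 21 D{\left(-4,d \right)} = \frac{2 \left(-1 + 23^{2} + 23 \left(-5\right)\right)}{23 - 5} + 21 \left(5 - 4\right) = \frac{2 \left(-1 + 529 - 115\right)}{18} + 21 \cdot 1 = 2 \cdot \frac{1}{18} \cdot 413 + 21 = \frac{413}{9} + 21 = \frac{602}{9}$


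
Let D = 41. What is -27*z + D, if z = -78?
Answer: 2147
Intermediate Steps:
-27*z + D = -27*(-78) + 41 = 2106 + 41 = 2147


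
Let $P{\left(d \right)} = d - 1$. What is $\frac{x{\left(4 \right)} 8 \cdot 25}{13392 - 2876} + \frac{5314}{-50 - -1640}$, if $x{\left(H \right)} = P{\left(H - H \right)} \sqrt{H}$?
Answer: $\frac{6905753}{2090055} \approx 3.3041$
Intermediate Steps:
$P{\left(d \right)} = -1 + d$
$x{\left(H \right)} = - \sqrt{H}$ ($x{\left(H \right)} = \left(-1 + \left(H - H\right)\right) \sqrt{H} = \left(-1 + 0\right) \sqrt{H} = - \sqrt{H}$)
$\frac{x{\left(4 \right)} 8 \cdot 25}{13392 - 2876} + \frac{5314}{-50 - -1640} = \frac{- \sqrt{4} \cdot 8 \cdot 25}{13392 - 2876} + \frac{5314}{-50 - -1640} = \frac{\left(-1\right) 2 \cdot 8 \cdot 25}{10516} + \frac{5314}{-50 + 1640} = \left(-2\right) 8 \cdot 25 \cdot \frac{1}{10516} + \frac{5314}{1590} = \left(-16\right) 25 \cdot \frac{1}{10516} + 5314 \cdot \frac{1}{1590} = \left(-400\right) \frac{1}{10516} + \frac{2657}{795} = - \frac{100}{2629} + \frac{2657}{795} = \frac{6905753}{2090055}$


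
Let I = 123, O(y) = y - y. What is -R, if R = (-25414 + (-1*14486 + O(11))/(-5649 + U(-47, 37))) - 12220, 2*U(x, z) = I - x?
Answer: 104690545/2782 ≈ 37631.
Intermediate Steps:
O(y) = 0
U(x, z) = 123/2 - x/2 (U(x, z) = (123 - x)/2 = 123/2 - x/2)
R = -104690545/2782 (R = (-25414 + (-1*14486 + 0)/(-5649 + (123/2 - ½*(-47)))) - 12220 = (-25414 + (-14486 + 0)/(-5649 + (123/2 + 47/2))) - 12220 = (-25414 - 14486/(-5649 + 85)) - 12220 = (-25414 - 14486/(-5564)) - 12220 = (-25414 - 14486*(-1/5564)) - 12220 = (-25414 + 7243/2782) - 12220 = -70694505/2782 - 12220 = -104690545/2782 ≈ -37631.)
-R = -1*(-104690545/2782) = 104690545/2782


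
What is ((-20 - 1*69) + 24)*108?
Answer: -7020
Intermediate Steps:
((-20 - 1*69) + 24)*108 = ((-20 - 69) + 24)*108 = (-89 + 24)*108 = -65*108 = -7020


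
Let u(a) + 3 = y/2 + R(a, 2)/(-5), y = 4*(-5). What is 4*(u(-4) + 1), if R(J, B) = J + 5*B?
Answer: -264/5 ≈ -52.800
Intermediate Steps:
y = -20
u(a) = -15 - a/5 (u(a) = -3 + (-20/2 + (a + 5*2)/(-5)) = -3 + (-20*½ + (a + 10)*(-⅕)) = -3 + (-10 + (10 + a)*(-⅕)) = -3 + (-10 + (-2 - a/5)) = -3 + (-12 - a/5) = -15 - a/5)
4*(u(-4) + 1) = 4*((-15 - ⅕*(-4)) + 1) = 4*((-15 + ⅘) + 1) = 4*(-71/5 + 1) = 4*(-66/5) = -264/5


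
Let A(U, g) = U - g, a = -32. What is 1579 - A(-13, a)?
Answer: 1560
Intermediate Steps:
1579 - A(-13, a) = 1579 - (-13 - 1*(-32)) = 1579 - (-13 + 32) = 1579 - 1*19 = 1579 - 19 = 1560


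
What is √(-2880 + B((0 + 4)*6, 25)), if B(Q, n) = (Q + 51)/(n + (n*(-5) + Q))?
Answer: I*√4160145/38 ≈ 53.675*I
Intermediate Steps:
B(Q, n) = (51 + Q)/(Q - 4*n) (B(Q, n) = (51 + Q)/(n + (-5*n + Q)) = (51 + Q)/(n + (Q - 5*n)) = (51 + Q)/(Q - 4*n))
√(-2880 + B((0 + 4)*6, 25)) = √(-2880 + (51 + (0 + 4)*6)/((0 + 4)*6 - 4*25)) = √(-2880 + (51 + 4*6)/(4*6 - 100)) = √(-2880 + (51 + 24)/(24 - 100)) = √(-2880 + 75/(-76)) = √(-2880 - 1/76*75) = √(-2880 - 75/76) = √(-218955/76) = I*√4160145/38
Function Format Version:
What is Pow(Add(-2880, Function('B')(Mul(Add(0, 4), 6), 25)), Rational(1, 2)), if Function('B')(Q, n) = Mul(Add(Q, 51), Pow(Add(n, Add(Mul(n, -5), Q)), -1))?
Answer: Mul(Rational(1, 38), I, Pow(4160145, Rational(1, 2))) ≈ Mul(53.675, I)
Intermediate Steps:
Function('B')(Q, n) = Mul(Pow(Add(Q, Mul(-4, n)), -1), Add(51, Q)) (Function('B')(Q, n) = Mul(Add(51, Q), Pow(Add(n, Add(Mul(-5, n), Q)), -1)) = Mul(Add(51, Q), Pow(Add(n, Add(Q, Mul(-5, n))), -1)) = Mul(Add(51, Q), Pow(Add(Q, Mul(-4, n)), -1)) = Mul(Pow(Add(Q, Mul(-4, n)), -1), Add(51, Q)))
Pow(Add(-2880, Function('B')(Mul(Add(0, 4), 6), 25)), Rational(1, 2)) = Pow(Add(-2880, Mul(Pow(Add(Mul(Add(0, 4), 6), Mul(-4, 25)), -1), Add(51, Mul(Add(0, 4), 6)))), Rational(1, 2)) = Pow(Add(-2880, Mul(Pow(Add(Mul(4, 6), -100), -1), Add(51, Mul(4, 6)))), Rational(1, 2)) = Pow(Add(-2880, Mul(Pow(Add(24, -100), -1), Add(51, 24))), Rational(1, 2)) = Pow(Add(-2880, Mul(Pow(-76, -1), 75)), Rational(1, 2)) = Pow(Add(-2880, Mul(Rational(-1, 76), 75)), Rational(1, 2)) = Pow(Add(-2880, Rational(-75, 76)), Rational(1, 2)) = Pow(Rational(-218955, 76), Rational(1, 2)) = Mul(Rational(1, 38), I, Pow(4160145, Rational(1, 2)))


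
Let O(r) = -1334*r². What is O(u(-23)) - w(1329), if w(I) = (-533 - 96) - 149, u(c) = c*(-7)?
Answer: -34577836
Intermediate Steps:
u(c) = -7*c
w(I) = -778 (w(I) = -629 - 149 = -778)
O(u(-23)) - w(1329) = -1334*(-7*(-23))² - 1*(-778) = -1334*161² + 778 = -1334*25921 + 778 = -34578614 + 778 = -34577836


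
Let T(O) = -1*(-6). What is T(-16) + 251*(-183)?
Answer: -45927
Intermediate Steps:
T(O) = 6
T(-16) + 251*(-183) = 6 + 251*(-183) = 6 - 45933 = -45927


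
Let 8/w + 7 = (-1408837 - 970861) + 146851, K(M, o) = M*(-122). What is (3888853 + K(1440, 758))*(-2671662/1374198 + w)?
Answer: -263699033624346729/36528375013 ≈ -7.2190e+6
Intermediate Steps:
K(M, o) = -122*M
w = -4/1116427 (w = 8/(-7 + ((-1408837 - 970861) + 146851)) = 8/(-7 + (-2379698 + 146851)) = 8/(-7 - 2232847) = 8/(-2232854) = 8*(-1/2232854) = -4/1116427 ≈ -3.5829e-6)
(3888853 + K(1440, 758))*(-2671662/1374198 + w) = (3888853 - 122*1440)*(-2671662/1374198 - 4/1116427) = (3888853 - 175680)*(-2671662*1/1374198 - 4/1116427) = 3713173*(-63611/32719 - 4/1116427) = 3713173*(-71017168773/36528375013) = -263699033624346729/36528375013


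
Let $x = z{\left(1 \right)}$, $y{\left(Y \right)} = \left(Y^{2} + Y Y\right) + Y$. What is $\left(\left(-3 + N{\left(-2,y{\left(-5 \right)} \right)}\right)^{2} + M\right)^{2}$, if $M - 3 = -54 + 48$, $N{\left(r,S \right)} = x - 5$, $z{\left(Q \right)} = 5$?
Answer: $36$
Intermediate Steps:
$y{\left(Y \right)} = Y + 2 Y^{2}$ ($y{\left(Y \right)} = \left(Y^{2} + Y^{2}\right) + Y = 2 Y^{2} + Y = Y + 2 Y^{2}$)
$x = 5$
$N{\left(r,S \right)} = 0$ ($N{\left(r,S \right)} = 5 - 5 = 0$)
$M = -3$ ($M = 3 + \left(-54 + 48\right) = 3 - 6 = -3$)
$\left(\left(-3 + N{\left(-2,y{\left(-5 \right)} \right)}\right)^{2} + M\right)^{2} = \left(\left(-3 + 0\right)^{2} - 3\right)^{2} = \left(\left(-3\right)^{2} - 3\right)^{2} = \left(9 - 3\right)^{2} = 6^{2} = 36$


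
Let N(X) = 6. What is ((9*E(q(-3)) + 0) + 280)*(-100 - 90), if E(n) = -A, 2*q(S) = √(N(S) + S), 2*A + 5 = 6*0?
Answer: -57475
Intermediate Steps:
A = -5/2 (A = -5/2 + (6*0)/2 = -5/2 + (½)*0 = -5/2 + 0 = -5/2 ≈ -2.5000)
q(S) = √(6 + S)/2
E(n) = 5/2 (E(n) = -1*(-5/2) = 5/2)
((9*E(q(-3)) + 0) + 280)*(-100 - 90) = ((9*(5/2) + 0) + 280)*(-100 - 90) = ((45/2 + 0) + 280)*(-190) = (45/2 + 280)*(-190) = (605/2)*(-190) = -57475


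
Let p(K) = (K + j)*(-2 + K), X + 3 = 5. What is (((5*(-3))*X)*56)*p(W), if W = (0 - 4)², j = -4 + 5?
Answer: -399840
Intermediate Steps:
X = 2 (X = -3 + 5 = 2)
j = 1
W = 16 (W = (-4)² = 16)
p(K) = (1 + K)*(-2 + K) (p(K) = (K + 1)*(-2 + K) = (1 + K)*(-2 + K))
(((5*(-3))*X)*56)*p(W) = (((5*(-3))*2)*56)*(-2 + 16² - 1*16) = (-15*2*56)*(-2 + 256 - 16) = -30*56*238 = -1680*238 = -399840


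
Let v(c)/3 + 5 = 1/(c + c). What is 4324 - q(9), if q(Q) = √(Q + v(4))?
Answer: 4324 - 3*I*√10/4 ≈ 4324.0 - 2.3717*I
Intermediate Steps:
v(c) = -15 + 3/(2*c) (v(c) = -15 + 3/(c + c) = -15 + 3/((2*c)) = -15 + 3*(1/(2*c)) = -15 + 3/(2*c))
q(Q) = √(-117/8 + Q) (q(Q) = √(Q + (-15 + (3/2)/4)) = √(Q + (-15 + (3/2)*(¼))) = √(Q + (-15 + 3/8)) = √(Q - 117/8) = √(-117/8 + Q))
4324 - q(9) = 4324 - √(-234 + 16*9)/4 = 4324 - √(-234 + 144)/4 = 4324 - √(-90)/4 = 4324 - 3*I*√10/4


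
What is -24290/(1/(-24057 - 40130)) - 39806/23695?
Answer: 36942927300044/23695 ≈ 1.5591e+9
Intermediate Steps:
-24290/(1/(-24057 - 40130)) - 39806/23695 = -24290/(1/(-64187)) - 39806*1/23695 = -24290/(-1/64187) - 39806/23695 = -24290*(-64187) - 39806/23695 = 1559102230 - 39806/23695 = 36942927300044/23695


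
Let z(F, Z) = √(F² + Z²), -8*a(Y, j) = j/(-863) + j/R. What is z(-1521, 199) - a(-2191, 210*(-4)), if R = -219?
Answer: 37870/62999 + √2353042 ≈ 1534.6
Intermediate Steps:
a(Y, j) = 541*j/755988 (a(Y, j) = -(j/(-863) + j/(-219))/8 = -(j*(-1/863) + j*(-1/219))/8 = -(-j/863 - j/219)/8 = -(-541)*j/755988 = 541*j/755988)
z(-1521, 199) - a(-2191, 210*(-4)) = √((-1521)² + 199²) - 541*210*(-4)/755988 = √(2313441 + 39601) - 541*(-840)/755988 = √2353042 - 1*(-37870/62999) = √2353042 + 37870/62999 = 37870/62999 + √2353042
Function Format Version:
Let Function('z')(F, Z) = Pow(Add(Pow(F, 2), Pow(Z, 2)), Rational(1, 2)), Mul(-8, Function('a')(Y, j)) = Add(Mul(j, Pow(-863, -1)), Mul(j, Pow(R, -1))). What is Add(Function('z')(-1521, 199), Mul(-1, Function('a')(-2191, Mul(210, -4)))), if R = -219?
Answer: Add(Rational(37870, 62999), Pow(2353042, Rational(1, 2))) ≈ 1534.6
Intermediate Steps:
Function('a')(Y, j) = Mul(Rational(541, 755988), j) (Function('a')(Y, j) = Mul(Rational(-1, 8), Add(Mul(j, Pow(-863, -1)), Mul(j, Pow(-219, -1)))) = Mul(Rational(-1, 8), Add(Mul(j, Rational(-1, 863)), Mul(j, Rational(-1, 219)))) = Mul(Rational(-1, 8), Add(Mul(Rational(-1, 863), j), Mul(Rational(-1, 219), j))) = Mul(Rational(-1, 8), Mul(Rational(-1082, 188997), j)) = Mul(Rational(541, 755988), j))
Add(Function('z')(-1521, 199), Mul(-1, Function('a')(-2191, Mul(210, -4)))) = Add(Pow(Add(Pow(-1521, 2), Pow(199, 2)), Rational(1, 2)), Mul(-1, Mul(Rational(541, 755988), Mul(210, -4)))) = Add(Pow(Add(2313441, 39601), Rational(1, 2)), Mul(-1, Mul(Rational(541, 755988), -840))) = Add(Pow(2353042, Rational(1, 2)), Mul(-1, Rational(-37870, 62999))) = Add(Pow(2353042, Rational(1, 2)), Rational(37870, 62999)) = Add(Rational(37870, 62999), Pow(2353042, Rational(1, 2)))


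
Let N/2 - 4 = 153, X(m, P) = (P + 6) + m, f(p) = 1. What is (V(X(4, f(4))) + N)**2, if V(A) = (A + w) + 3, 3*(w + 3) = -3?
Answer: 104976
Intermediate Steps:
w = -4 (w = -3 + (1/3)*(-3) = -3 - 1 = -4)
X(m, P) = 6 + P + m (X(m, P) = (6 + P) + m = 6 + P + m)
V(A) = -1 + A (V(A) = (A - 4) + 3 = (-4 + A) + 3 = -1 + A)
N = 314 (N = 8 + 2*153 = 8 + 306 = 314)
(V(X(4, f(4))) + N)**2 = ((-1 + (6 + 1 + 4)) + 314)**2 = ((-1 + 11) + 314)**2 = (10 + 314)**2 = 324**2 = 104976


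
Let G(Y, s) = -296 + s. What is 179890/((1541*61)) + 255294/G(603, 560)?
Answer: 4007563709/4136044 ≈ 968.94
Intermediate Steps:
179890/((1541*61)) + 255294/G(603, 560) = 179890/((1541*61)) + 255294/(-296 + 560) = 179890/94001 + 255294/264 = 179890*(1/94001) + 255294*(1/264) = 179890/94001 + 42549/44 = 4007563709/4136044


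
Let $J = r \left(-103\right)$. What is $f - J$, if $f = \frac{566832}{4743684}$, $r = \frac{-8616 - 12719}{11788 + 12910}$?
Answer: $- \frac{867522474307}{9763292286} \approx -88.855$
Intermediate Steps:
$r = - \frac{21335}{24698} \approx -0.86384$
$f = \frac{47236}{395307}$ ($f = 566832 \cdot \frac{1}{4743684} = \frac{47236}{395307} \approx 0.11949$)
$J = \frac{2197505}{24698}$ ($J = \left(- \frac{21335}{24698}\right) \left(-103\right) = \frac{2197505}{24698} \approx 88.975$)
$f - J = \frac{47236}{395307} - \frac{2197505}{24698} = - \frac{867522474307}{9763292286}$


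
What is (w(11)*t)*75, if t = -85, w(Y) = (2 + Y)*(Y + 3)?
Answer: -1160250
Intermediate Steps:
w(Y) = (2 + Y)*(3 + Y)
(w(11)*t)*75 = ((6 + 11² + 5*11)*(-85))*75 = ((6 + 121 + 55)*(-85))*75 = (182*(-85))*75 = -15470*75 = -1160250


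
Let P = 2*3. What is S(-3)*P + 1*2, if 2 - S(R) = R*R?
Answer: -40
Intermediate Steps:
S(R) = 2 - R² (S(R) = 2 - R*R = 2 - R²)
P = 6
S(-3)*P + 1*2 = (2 - 1*(-3)²)*6 + 1*2 = (2 - 1*9)*6 + 2 = (2 - 9)*6 + 2 = -7*6 + 2 = -42 + 2 = -40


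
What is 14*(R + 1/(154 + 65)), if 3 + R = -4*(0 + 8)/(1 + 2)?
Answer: -41888/219 ≈ -191.27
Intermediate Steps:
R = -41/3 (R = -3 - 4*(0 + 8)/(1 + 2) = -3 - 32/3 = -41/3 ≈ -13.667)
14*(R + 1/(154 + 65)) = 14*(-41/3 + 1/(154 + 65)) = 14*(-41/3 + 1/219) = 14*(-2992/219) = -41888/219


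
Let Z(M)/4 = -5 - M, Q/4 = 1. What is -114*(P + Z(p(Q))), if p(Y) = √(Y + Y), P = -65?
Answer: 9690 + 912*√2 ≈ 10980.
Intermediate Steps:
Q = 4 (Q = 4*1 = 4)
p(Y) = √2*√Y (p(Y) = √(2*Y) = √2*√Y)
Z(M) = -20 - 4*M (Z(M) = 4*(-5 - M) = -20 - 4*M)
-114*(P + Z(p(Q))) = -114*(-65 + (-20 - 4*√2*√4)) = -114*(-65 + (-20 - 4*√2*2)) = -114*(-65 + (-20 - 8*√2)) = -114*(-85 - 8*√2) = 9690 + 912*√2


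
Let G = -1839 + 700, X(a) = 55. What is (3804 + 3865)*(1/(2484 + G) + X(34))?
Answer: 567321944/1345 ≈ 4.2180e+5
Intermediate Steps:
G = -1139
(3804 + 3865)*(1/(2484 + G) + X(34)) = (3804 + 3865)*(1/(2484 - 1139) + 55) = 7669*(1/1345 + 55) = 7669*(73976/1345) = 567321944/1345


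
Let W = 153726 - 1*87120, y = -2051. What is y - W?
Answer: -68657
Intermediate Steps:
W = 66606 (W = 153726 - 87120 = 66606)
y - W = -2051 - 1*66606 = -2051 - 66606 = -68657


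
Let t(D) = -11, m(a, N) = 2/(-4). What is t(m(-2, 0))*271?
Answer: -2981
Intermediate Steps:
m(a, N) = -1/2 (m(a, N) = 2*(-1/4) = -1/2)
t(m(-2, 0))*271 = -11*271 = -2981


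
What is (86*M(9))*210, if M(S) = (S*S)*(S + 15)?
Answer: 35108640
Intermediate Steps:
M(S) = S²*(15 + S)
(86*M(9))*210 = (86*(9²*(15 + 9)))*210 = (86*(81*24))*210 = (86*1944)*210 = 167184*210 = 35108640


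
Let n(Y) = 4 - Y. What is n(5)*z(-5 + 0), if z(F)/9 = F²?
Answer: -225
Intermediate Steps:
z(F) = 9*F²
n(5)*z(-5 + 0) = (4 - 1*5)*(9*(-5 + 0)²) = (4 - 5)*(9*(-5)²) = -9*25 = -1*225 = -225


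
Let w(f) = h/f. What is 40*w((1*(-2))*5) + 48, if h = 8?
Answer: 16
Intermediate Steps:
w(f) = 8/f
40*w((1*(-2))*5) + 48 = 40*(8/(((1*(-2))*5))) + 48 = 40*(8/((-2*5))) + 48 = 40*(8/(-10)) + 48 = 40*(8*(-⅒)) + 48 = 40*(-⅘) + 48 = -32 + 48 = 16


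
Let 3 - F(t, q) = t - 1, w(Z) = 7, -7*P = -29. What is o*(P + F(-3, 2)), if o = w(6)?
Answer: 78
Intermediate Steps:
P = 29/7 (P = -1/7*(-29) = 29/7 ≈ 4.1429)
o = 7
F(t, q) = 4 - t (F(t, q) = 3 - (t - 1) = 3 - (-1 + t) = 3 + (1 - t) = 4 - t)
o*(P + F(-3, 2)) = 7*(29/7 + (4 - 1*(-3))) = 7*(29/7 + (4 + 3)) = 7*(29/7 + 7) = 7*(78/7) = 78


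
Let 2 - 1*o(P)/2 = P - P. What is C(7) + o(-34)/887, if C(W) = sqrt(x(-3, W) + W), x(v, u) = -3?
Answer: 1778/887 ≈ 2.0045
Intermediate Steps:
o(P) = 4 (o(P) = 4 - 2*(P - P) = 4 - 2*0 = 4 + 0 = 4)
C(W) = sqrt(-3 + W)
C(7) + o(-34)/887 = sqrt(-3 + 7) + 4/887 = sqrt(4) + (1/887)*4 = 2 + 4/887 = 1778/887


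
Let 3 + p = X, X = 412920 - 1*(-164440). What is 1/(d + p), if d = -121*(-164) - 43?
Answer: 1/597158 ≈ 1.6746e-6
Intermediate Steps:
X = 577360 (X = 412920 + 164440 = 577360)
d = 19801 (d = 19844 - 43 = 19801)
p = 577357 (p = -3 + 577360 = 577357)
1/(d + p) = 1/(19801 + 577357) = 1/597158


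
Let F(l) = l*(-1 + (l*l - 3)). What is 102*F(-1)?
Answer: 306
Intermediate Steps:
F(l) = l*(-4 + l**2) (F(l) = l*(-1 + (l**2 - 3)) = l*(-1 + (-3 + l**2)) = l*(-4 + l**2))
102*F(-1) = 102*(-(-4 + (-1)**2)) = 102*(-(-4 + 1)) = 102*(-1*(-3)) = 102*3 = 306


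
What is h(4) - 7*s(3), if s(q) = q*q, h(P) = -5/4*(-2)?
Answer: -121/2 ≈ -60.500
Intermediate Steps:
h(P) = 5/2 (h(P) = -5*1/4*(-2) = -5/4*(-2) = 5/2)
s(q) = q**2
h(4) - 7*s(3) = 5/2 - 7*3**2 = 5/2 - 7*9 = 5/2 - 63 = -121/2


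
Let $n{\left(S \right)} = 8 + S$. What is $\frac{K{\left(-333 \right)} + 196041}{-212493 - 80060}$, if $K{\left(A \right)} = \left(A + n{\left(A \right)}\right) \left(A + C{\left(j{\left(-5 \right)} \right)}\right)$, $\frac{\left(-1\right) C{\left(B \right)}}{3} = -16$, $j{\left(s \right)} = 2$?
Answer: $- \frac{22563}{17209} \approx -1.3111$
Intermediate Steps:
$C{\left(B \right)} = 48$ ($C{\left(B \right)} = \left(-3\right) \left(-16\right) = 48$)
$K{\left(A \right)} = \left(8 + 2 A\right) \left(48 + A\right)$ ($K{\left(A \right)} = \left(A + \left(8 + A\right)\right) \left(A + 48\right) = \left(8 + 2 A\right) \left(48 + A\right)$)
$\frac{K{\left(-333 \right)} + 196041}{-212493 - 80060} = \frac{\left(384 + 2 \left(-333\right)^{2} + 104 \left(-333\right)\right) + 196041}{-212493 - 80060} = \frac{\left(384 + 2 \cdot 110889 - 34632\right) + 196041}{-212493 - 80060} = \frac{\left(384 + 221778 - 34632\right) + 196041}{-292553} = \left(187530 + 196041\right) \left(- \frac{1}{292553}\right) = 383571 \left(- \frac{1}{292553}\right) = - \frac{22563}{17209}$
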